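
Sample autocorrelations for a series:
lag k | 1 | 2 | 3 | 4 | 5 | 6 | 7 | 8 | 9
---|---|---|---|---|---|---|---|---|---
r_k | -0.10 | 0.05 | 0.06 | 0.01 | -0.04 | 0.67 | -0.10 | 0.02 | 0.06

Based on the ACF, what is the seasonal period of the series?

6

The largest autocorrelation is r_6 = 0.67; the remaining lags stay at or below 0.06.
The dominant spike at lag 6 indicates a seasonal period of 6.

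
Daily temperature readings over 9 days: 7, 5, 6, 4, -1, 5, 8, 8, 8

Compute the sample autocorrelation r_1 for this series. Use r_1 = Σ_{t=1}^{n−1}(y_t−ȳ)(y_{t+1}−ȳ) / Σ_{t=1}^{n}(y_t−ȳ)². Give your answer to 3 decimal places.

Mean ȳ = (7 + 5 + 6 + 4 − 1 + 5 + 8 + 8 + 8)/9 = 5.5556
Numerator Σ_{t=1}^{8}(y_t−ȳ)(y_{t+1}−ȳ) = 22.6914
Denominator Σ(y_t−ȳ)² = 66.2222
r_1 = 22.6914 / 66.2222 = 0.343

0.343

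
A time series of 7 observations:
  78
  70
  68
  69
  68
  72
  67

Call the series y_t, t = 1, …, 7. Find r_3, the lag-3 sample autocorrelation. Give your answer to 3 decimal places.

-0.105

Mean ȳ = (78 + 70 + 68 + 69 + 68 + 72 + 67)/7 = 70.2857
Deviations from mean: 7.7143, -0.2857, -2.2857, -1.2857, -2.2857, 1.7143, -3.2857
Numerator Σ_{t=1}^{4}(y_t−ȳ)(y_{t+3}−ȳ) = -8.9592
Denominator Σ(y_t−ȳ)² = 85.4286
r_3 = -8.9592 / 85.4286 = -0.105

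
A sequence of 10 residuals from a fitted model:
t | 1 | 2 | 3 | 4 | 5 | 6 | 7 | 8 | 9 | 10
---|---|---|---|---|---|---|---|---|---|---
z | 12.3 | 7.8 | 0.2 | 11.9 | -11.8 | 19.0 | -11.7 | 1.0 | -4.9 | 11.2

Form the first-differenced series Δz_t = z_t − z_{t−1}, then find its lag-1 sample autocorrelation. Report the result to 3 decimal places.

-0.823

First differences Δz: -4.5, -7.6, 11.7, -23.7, 30.8, -30.7, 12.7, -5.9, 16.1
Mean of differences = -0.1222
Numerator Σ(Δz_t−Δz̄)(Δz_{t+1}−Δz̄) = -2568.9072
Denominator Σ(Δz_t−Δz̄)² = 3122.8956
r_1(Δz) = -2568.9072 / 3122.8956 = -0.823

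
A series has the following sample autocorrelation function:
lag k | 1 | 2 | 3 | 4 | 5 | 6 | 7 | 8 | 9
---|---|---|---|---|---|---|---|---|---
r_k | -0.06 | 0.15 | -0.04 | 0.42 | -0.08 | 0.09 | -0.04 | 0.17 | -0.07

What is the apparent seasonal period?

The largest autocorrelation is r_4 = 0.42, with a weaker echo at lag 8 (0.17); the remaining lags stay at or below 0.15.
The dominant spike at lag 4 indicates a seasonal period of 4.

4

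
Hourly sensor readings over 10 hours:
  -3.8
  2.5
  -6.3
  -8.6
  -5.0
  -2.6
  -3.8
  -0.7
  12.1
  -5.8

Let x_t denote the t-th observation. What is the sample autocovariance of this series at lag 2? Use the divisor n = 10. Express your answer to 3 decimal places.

-3.388

Mean x̄ = (-3.8 + 2.5 − 6.3 − 8.6 − 5.0 − 2.6 − 3.8 − 0.7 + 12.1 − 5.8)/10 = -2.2000
Σ_{t=1}^{8}(x_t−x̄)(x_{t+2}−x̄) = -33.8800
γ_2 = -33.8800 / 10 = -3.388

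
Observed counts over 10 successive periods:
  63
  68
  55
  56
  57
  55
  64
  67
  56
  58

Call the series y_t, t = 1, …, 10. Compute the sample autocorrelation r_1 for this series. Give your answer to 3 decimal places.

Mean ȳ = (63 + 68 + 55 + 56 + 57 + 55 + 64 + 67 + 56 + 58)/10 = 59.9000
Numerator Σ_{t=1}^{9}(y_t−ȳ)(y_{t+1}−ȳ) = 18.7900
Denominator Σ(y_t−ȳ)² = 232.9000
r_1 = 18.7900 / 232.9000 = 0.081

0.081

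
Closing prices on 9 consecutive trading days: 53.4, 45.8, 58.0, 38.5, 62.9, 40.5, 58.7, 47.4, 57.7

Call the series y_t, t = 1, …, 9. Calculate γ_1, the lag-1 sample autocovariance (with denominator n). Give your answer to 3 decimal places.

Mean ȳ = (53.4 + 45.8 + 58.0 + 38.5 + 62.9 + 40.5 + 58.7 + 47.4 + 57.7)/9 = 51.4333
Σ_{t=1}^{8}(y_t−ȳ)(y_{t+1}−ȳ) = -540.7044
γ_1 = -540.7044 / 9 = -60.078

-60.078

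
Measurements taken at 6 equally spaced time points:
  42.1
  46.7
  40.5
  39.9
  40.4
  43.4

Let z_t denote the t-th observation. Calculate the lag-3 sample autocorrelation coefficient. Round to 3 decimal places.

-0.299

Mean z̄ = (42.1 + 46.7 + 40.5 + 39.9 + 40.4 + 43.4)/6 = 42.1667
Σ(z_t−z̄)(z_{t+3}−z̄) = (0.1511) + (-8.0089) + (-2.0556) = -9.9133
Denominator Σ(z_t−z̄)² = 33.1133
r_3 = -9.9133 / 33.1133 = -0.299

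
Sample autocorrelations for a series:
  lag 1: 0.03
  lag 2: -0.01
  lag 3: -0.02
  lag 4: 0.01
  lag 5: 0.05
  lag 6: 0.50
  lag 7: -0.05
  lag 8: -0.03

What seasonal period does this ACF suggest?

The largest autocorrelation is r_6 = 0.50; the remaining lags stay at or below 0.05.
The dominant spike at lag 6 indicates a seasonal period of 6.

6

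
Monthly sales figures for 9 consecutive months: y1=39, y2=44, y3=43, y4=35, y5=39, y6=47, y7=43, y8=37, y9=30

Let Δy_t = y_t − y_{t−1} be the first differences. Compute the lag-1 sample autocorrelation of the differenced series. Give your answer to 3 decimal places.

0.107

First differences Δy: 5, -1, -8, 4, 8, -4, -6, -7
Mean of differences = -1.1250
Numerator Σ(Δy_t−Δȳ)(Δy_{t+1}−Δȳ) = 27.8594
Denominator Σ(Δy_t−Δȳ)² = 260.8750
r_1(Δy) = 27.8594 / 260.8750 = 0.107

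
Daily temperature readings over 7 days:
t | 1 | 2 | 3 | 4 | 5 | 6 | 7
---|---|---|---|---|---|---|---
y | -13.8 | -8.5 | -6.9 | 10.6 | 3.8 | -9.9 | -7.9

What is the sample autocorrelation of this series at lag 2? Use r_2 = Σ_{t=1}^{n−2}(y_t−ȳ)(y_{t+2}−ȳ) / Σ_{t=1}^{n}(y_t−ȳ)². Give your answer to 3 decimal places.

Mean ȳ = (-13.8 − 8.5 − 6.9 + 10.6 + 3.8 − 9.9 − 7.9)/7 = -4.6571
Σ(y_t−ȳ)(y_{t+2}−ȳ) = (20.5061) + (-58.6310) + (-18.9682) + (-79.9910) + (-27.4253) = -164.5094
Denominator Σ(y_t−ȳ)² = 445.6971
r_2 = -164.5094 / 445.6971 = -0.369

-0.369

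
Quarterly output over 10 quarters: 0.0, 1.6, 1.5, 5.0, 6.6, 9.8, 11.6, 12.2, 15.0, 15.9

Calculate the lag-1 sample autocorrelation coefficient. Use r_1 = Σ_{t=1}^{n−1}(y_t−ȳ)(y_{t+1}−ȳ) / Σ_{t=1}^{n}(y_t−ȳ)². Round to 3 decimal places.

0.726

Mean ȳ = (0.0 + 1.6 + 1.5 + 5.0 + 6.6 + 9.8 + 11.6 + 12.2 + 15.0 + 15.9)/10 = 7.9200
Numerator Σ_{t=1}^{9}(y_t−ȳ)(y_{t+1}−ȳ) = 220.2176
Denominator Σ(y_t−ȳ)² = 303.3560
r_1 = 220.2176 / 303.3560 = 0.726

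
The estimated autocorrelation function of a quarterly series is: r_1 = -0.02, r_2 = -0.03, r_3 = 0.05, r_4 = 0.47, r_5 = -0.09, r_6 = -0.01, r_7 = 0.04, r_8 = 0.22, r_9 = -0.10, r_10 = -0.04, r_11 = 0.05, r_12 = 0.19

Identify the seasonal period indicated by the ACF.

The largest autocorrelation is r_4 = 0.47, with weaker echoes at lags 8 (0.22) and 12 (0.19); the remaining lags stay at or below 0.05.
The dominant spike at lag 4 indicates a seasonal period of 4.

4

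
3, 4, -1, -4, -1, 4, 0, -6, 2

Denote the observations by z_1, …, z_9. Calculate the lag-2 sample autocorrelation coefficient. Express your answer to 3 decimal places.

-0.585

Mean z̄ = (3 + 4 − 1 − 4 − 1 + 4 + 0 − 6 + 2)/9 = 0.1111
Σ(z_t−z̄)(z_{t+2}−z̄) = (-3.2099) + (-15.9877) + (1.2346) + (-15.9877) + (0.1235) + (-23.7654) + (-0.2099) = -57.8025
Denominator Σ(z_t−z̄)² = 98.8889
r_2 = -57.8025 / 98.8889 = -0.585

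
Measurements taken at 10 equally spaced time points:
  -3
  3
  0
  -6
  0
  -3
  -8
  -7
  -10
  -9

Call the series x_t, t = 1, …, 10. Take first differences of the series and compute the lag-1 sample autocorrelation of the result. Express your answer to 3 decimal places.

-0.374

First differences Δx: 6, -3, -6, 6, -3, -5, 1, -3, 1
Mean of differences = -0.6667
Numerator Σ(Δx_t−Δx̄)(Δx_{t+1}−Δx̄) = -59.1111
Denominator Σ(Δx_t−Δx̄)² = 158.0000
r_1(Δx) = -59.1111 / 158.0000 = -0.374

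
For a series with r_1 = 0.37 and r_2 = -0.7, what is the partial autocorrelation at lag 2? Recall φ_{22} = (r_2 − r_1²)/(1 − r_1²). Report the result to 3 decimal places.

φ_{22} = (r_2 − r_1²) / (1 − r_1²)
r_1² = (0.37)² = 0.1369
Numerator = -0.7 − 0.1369 = -0.8369; denominator = 1 − 0.1369 = 0.8631
φ_{22} = -0.8369 / 0.8631 = -0.970

-0.970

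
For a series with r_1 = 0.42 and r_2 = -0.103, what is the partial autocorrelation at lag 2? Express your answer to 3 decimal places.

-0.339

φ_{22} = (r_2 − r_1²) / (1 − r_1²)
r_1² = (0.42)² = 0.1764
Numerator = -0.103 − 0.1764 = -0.2794; denominator = 1 − 0.1764 = 0.8236
φ_{22} = -0.2794 / 0.8236 = -0.339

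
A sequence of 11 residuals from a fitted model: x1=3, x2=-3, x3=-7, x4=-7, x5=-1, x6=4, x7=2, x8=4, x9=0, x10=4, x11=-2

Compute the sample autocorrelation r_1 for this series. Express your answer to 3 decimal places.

Mean x̄ = (3 − 3 − 7 − 7 − 1 + 4 + 2 + 4 + 0 + 4 − 2)/11 = -0.2727
Numerator Σ_{t=1}^{10}(x_t−x̄)(x_{t+1}−x̄) = 70.8347
Denominator Σ(x_t−x̄)² = 172.1818
r_1 = 70.8347 / 172.1818 = 0.411

0.411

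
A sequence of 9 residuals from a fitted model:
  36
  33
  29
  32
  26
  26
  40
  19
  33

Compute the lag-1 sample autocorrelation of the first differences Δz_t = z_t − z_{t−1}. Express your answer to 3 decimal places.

-0.678

First differences Δz: -3, -4, 3, -6, 0, 14, -21, 14
Mean of differences = -0.3750
Numerator Σ(Δz_t−Δz̄)(Δz_{t+1}−Δz̄) = -611.3906
Denominator Σ(Δz_t−Δz̄)² = 901.8750
r_1(Δz) = -611.3906 / 901.8750 = -0.678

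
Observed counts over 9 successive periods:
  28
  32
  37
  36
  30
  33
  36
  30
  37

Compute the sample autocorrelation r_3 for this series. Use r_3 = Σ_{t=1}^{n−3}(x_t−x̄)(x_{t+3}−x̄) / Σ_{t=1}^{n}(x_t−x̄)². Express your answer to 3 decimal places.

Mean x̄ = (28 + 32 + 37 + 36 + 30 + 33 + 36 + 30 + 37)/9 = 33.2222
Numerator Σ_{t=1}^{6}(x_t−x̄)(x_{t+3}−x̄) = 5.8519
Denominator Σ(x_t−x̄)² = 93.5556
r_3 = 5.8519 / 93.5556 = 0.063

0.063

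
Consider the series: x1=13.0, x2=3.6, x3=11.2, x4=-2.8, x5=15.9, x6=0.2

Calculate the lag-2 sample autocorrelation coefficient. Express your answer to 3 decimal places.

Mean x̄ = (13.0 + 3.6 + 11.2 − 2.8 + 15.9 + 0.2)/6 = 6.8500
Deviations from mean: 6.1500, -3.2500, 4.3500, -9.6500, 9.0500, -6.6500
Σ(x_t−x̄)(x_{t+2}−x̄) = (26.7525) + (31.3625) + (39.3675) + (64.1725) = 161.6550
Denominator Σ(x_t−x̄)² = 286.5550
r_2 = 161.6550 / 286.5550 = 0.564

0.564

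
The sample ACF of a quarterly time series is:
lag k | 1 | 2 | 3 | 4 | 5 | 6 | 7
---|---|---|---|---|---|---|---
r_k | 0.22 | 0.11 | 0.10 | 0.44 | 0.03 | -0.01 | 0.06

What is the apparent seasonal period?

4

The largest autocorrelation is r_4 = 0.44; the remaining lags stay at or below 0.22. The elevated value at lag 1 (0.22), dropping to 0.11 at lag 2, reflects decaying short-term dependence rather than seasonality.
The dominant spike at lag 4 indicates a seasonal period of 4.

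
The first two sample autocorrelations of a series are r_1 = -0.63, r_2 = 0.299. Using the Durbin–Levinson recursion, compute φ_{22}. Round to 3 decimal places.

-0.162

φ_{22} = (r_2 − r_1²) / (1 − r_1²)
r_1² = (-0.63)² = 0.3969
Numerator = 0.299 − 0.3969 = -0.0979; denominator = 1 − 0.3969 = 0.6031
φ_{22} = -0.0979 / 0.6031 = -0.162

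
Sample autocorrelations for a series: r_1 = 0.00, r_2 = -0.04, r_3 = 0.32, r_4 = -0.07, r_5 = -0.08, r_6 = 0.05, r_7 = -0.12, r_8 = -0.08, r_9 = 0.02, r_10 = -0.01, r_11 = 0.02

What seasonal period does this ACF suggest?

3

The largest autocorrelation is r_3 = 0.32; the remaining lags stay at or below 0.05.
The dominant spike at lag 3 indicates a seasonal period of 3.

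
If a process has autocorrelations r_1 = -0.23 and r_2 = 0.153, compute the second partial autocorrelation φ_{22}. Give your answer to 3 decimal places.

0.106

φ_{22} = (r_2 − r_1²) / (1 − r_1²)
r_1² = (-0.23)² = 0.0529
Numerator = 0.153 − 0.0529 = 0.1001; denominator = 1 − 0.0529 = 0.9471
φ_{22} = 0.1001 / 0.9471 = 0.106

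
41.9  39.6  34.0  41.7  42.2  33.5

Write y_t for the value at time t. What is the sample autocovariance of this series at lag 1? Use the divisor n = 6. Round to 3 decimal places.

Mean ȳ = (41.9 + 39.6 + 34.0 + 41.7 + 42.2 + 33.5)/6 = 38.8167
Deviations: 3.0833, 0.7833, -4.8167, 2.8833, 3.3833, -5.3167
Σ_{t=1}^{5}(y_t−ȳ)(y_{t+1}−ȳ) = -23.4786
γ_1 = -23.4786 / 6 = -3.913

-3.913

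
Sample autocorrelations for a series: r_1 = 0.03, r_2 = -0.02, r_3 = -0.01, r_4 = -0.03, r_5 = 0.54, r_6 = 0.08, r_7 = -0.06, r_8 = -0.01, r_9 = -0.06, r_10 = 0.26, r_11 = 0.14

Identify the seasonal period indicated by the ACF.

The largest autocorrelation is r_5 = 0.54, with a weaker echo at lag 10 (0.26); the remaining lags stay at or below 0.14.
The dominant spike at lag 5 indicates a seasonal period of 5.

5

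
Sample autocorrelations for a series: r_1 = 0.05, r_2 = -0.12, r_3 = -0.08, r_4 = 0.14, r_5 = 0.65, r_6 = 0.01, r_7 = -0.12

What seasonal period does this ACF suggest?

The largest autocorrelation is r_5 = 0.65; the remaining lags stay at or below 0.14.
The dominant spike at lag 5 indicates a seasonal period of 5.

5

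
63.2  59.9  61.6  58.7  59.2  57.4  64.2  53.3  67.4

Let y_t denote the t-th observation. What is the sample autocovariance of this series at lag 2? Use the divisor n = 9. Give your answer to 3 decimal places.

Mean ȳ = (63.2 + 59.9 + 61.6 + 58.7 + 59.2 + 57.4 + 64.2 + 53.3 + 67.4)/9 = 60.5444
Σ_{t=1}^{7}(y_t−ȳ)(y_{t+2}−ȳ) = 51.2983
γ_2 = 51.2983 / 9 = 5.700

5.700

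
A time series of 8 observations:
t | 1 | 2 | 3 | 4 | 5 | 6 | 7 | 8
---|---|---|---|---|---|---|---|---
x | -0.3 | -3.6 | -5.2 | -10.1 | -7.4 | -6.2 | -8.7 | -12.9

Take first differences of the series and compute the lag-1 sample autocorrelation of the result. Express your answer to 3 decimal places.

First differences Δx: -3.3, -1.6, -4.9, 2.7, 1.2, -2.5, -4.2
Mean of differences = -1.8000
Numerator Σ(Δx_t−Δx̄)(Δx_{t+1}−Δx̄) = -1.7900
Denominator Σ(Δx_t−Δx̄)² = 47.4000
r_1(Δx) = -1.7900 / 47.4000 = -0.038

-0.038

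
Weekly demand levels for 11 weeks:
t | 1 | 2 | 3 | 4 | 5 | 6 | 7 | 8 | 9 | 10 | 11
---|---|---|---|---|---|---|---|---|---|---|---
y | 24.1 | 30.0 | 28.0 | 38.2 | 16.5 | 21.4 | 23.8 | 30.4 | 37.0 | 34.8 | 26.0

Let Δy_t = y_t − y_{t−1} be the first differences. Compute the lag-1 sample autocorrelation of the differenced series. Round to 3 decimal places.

-0.351

First differences Δy: 5.9, -2.0, 10.2, -21.7, 4.9, 2.4, 6.6, 6.6, -2.2, -8.8
Mean of differences = 0.1900
Numerator Σ(Δy_t−Δȳ)(Δy_{t+1}−Δȳ) = -284.8181
Denominator Σ(Δy_t−Δȳ)² = 812.5490
r_1(Δy) = -284.8181 / 812.5490 = -0.351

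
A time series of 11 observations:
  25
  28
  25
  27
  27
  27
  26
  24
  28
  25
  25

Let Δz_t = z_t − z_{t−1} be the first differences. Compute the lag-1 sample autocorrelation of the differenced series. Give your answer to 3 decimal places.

-0.635

First differences Δz: 3, -3, 2, 0, 0, -1, -2, 4, -3, 0
Mean of differences = 0.0000
Numerator Σ(Δz_t−Δz̄)(Δz_{t+1}−Δz̄) = -33.0000
Denominator Σ(Δz_t−Δz̄)² = 52.0000
r_1(Δz) = -33.0000 / 52.0000 = -0.635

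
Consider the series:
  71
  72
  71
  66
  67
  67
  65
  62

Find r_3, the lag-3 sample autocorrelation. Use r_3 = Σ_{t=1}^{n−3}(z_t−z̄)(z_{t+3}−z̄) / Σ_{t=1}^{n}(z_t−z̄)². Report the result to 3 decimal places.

Mean z̄ = (71 + 72 + 71 + 66 + 67 + 67 + 65 + 62)/8 = 67.6250
Σ(z_t−z̄)(z_{t+3}−z̄) = (-5.4844) + (-2.7344) + (-2.1094) + (4.2656) + (3.5156) = -2.5469
Denominator Σ(z_t−z̄)² = 83.8750
r_3 = -2.5469 / 83.8750 = -0.030

-0.030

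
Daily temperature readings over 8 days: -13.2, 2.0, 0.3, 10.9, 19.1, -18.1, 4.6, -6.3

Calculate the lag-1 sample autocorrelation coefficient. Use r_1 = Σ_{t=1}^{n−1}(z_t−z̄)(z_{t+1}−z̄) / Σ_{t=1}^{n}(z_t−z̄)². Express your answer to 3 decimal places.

-0.258

Mean z̄ = (-13.2 + 2.0 + 0.3 + 10.9 + 19.1 − 18.1 + 4.6 − 6.3)/8 = -0.0875
Deviations from mean: -13.1125, 2.0875, 0.3875, 10.9875, 19.1875, -18.0125, 4.6875, -6.2125
Σ(z_t−z̄)(z_{t+1}−z̄) = (-27.3723) + (0.8089) + (4.2577) + (210.8227) + (-345.6148) + (-84.4336) + (-29.1211) = -270.6527
Denominator Σ(z_t−z̄)² = 1050.3488
r_1 = -270.6527 / 1050.3488 = -0.258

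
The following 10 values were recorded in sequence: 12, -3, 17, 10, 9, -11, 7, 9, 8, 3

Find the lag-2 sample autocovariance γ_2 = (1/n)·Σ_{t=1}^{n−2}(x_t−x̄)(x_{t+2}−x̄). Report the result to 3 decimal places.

Mean x̄ = (12 − 3 + 17 + 10 + 9 − 11 + 7 + 9 + 8 + 3)/10 = 6.1000
Σ_{t=1}^{8}(x_t−x̄)(x_{t+2}−x̄) = -60.5200
γ_2 = -60.5200 / 10 = -6.052

-6.052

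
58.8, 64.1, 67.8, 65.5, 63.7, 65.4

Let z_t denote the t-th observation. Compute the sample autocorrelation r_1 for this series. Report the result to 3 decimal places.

0.078

Mean z̄ = (58.8 + 64.1 + 67.8 + 65.5 + 63.7 + 65.4)/6 = 64.2167
Numerator Σ_{t=1}^{5}(z_t−z̄)(z_{t+1}−z̄) = 3.5381
Denominator Σ(z_t−z̄)² = 45.5083
r_1 = 3.5381 / 45.5083 = 0.078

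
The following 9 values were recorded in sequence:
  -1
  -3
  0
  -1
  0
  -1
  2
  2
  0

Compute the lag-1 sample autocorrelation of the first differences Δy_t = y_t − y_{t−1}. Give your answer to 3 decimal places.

-0.507

First differences Δy: -2, 3, -1, 1, -1, 3, 0, -2
Mean of differences = 0.1250
Numerator Σ(Δy_t−Δȳ)(Δy_{t+1}−Δȳ) = -14.6406
Denominator Σ(Δy_t−Δȳ)² = 28.8750
r_1(Δy) = -14.6406 / 28.8750 = -0.507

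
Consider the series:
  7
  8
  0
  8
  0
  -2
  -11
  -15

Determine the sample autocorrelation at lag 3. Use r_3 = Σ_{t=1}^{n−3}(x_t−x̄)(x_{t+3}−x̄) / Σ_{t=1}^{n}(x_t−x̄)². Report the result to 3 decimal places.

Mean x̄ = (7 + 8 + 0 + 8 + 0 − 2 − 11 − 15)/8 = -0.6250
Deviations from mean: 7.6250, 8.6250, 0.6250, 8.6250, 0.6250, -1.3750, -10.3750, -14.3750
Numerator Σ_{t=1}^{5}(x_t−x̄)(x_{t+3}−x̄) = -28.1719
Denominator Σ(x_t−x̄)² = 523.8750
r_3 = -28.1719 / 523.8750 = -0.054

-0.054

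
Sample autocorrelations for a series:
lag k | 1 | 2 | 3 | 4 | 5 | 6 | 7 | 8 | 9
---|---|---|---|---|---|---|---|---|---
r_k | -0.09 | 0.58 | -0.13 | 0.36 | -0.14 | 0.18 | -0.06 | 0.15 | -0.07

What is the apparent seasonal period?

The largest autocorrelation is r_2 = 0.58, with weaker echoes at lags 4 (0.36), 6 (0.18) and 8 (0.15); the remaining lags stay at or below -0.06.
The dominant spike at lag 2 indicates a seasonal period of 2.

2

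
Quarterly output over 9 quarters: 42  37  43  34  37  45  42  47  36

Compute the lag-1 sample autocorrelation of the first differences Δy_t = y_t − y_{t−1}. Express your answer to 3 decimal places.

First differences Δy: -5, 6, -9, 3, 8, -3, 5, -11
Mean of differences = -0.7500
Numerator Σ(Δy_t−Δȳ)(Δy_{t+1}−Δȳ) = -174.0625
Denominator Σ(Δy_t−Δȳ)² = 365.5000
r_1(Δy) = -174.0625 / 365.5000 = -0.476

-0.476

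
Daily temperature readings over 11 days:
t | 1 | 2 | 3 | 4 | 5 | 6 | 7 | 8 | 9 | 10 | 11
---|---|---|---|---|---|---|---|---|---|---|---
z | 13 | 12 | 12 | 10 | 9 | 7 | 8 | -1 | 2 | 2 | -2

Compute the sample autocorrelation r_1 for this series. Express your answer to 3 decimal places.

0.604

Mean z̄ = (13 + 12 + 12 + 10 + 9 + 7 + 8 − 1 + 2 + 2 − 2)/11 = 6.5455
Numerator Σ_{t=1}^{10}(z_t−z̄)(z_{t+1}−z̄) = 176.8843
Denominator Σ(z_t−z̄)² = 292.7273
r_1 = 176.8843 / 292.7273 = 0.604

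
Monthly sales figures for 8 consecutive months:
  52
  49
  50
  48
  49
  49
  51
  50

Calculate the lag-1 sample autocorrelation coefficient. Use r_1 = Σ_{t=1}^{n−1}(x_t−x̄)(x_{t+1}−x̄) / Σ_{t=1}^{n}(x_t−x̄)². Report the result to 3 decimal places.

-0.092

Mean x̄ = (52 + 49 + 50 + 48 + 49 + 49 + 51 + 50)/8 = 49.7500
Deviations from mean: 2.2500, -0.7500, 0.2500, -1.7500, -0.7500, -0.7500, 1.2500, 0.2500
Numerator Σ_{t=1}^{7}(x_t−x̄)(x_{t+1}−x̄) = -1.0625
Denominator Σ(x_t−x̄)² = 11.5000
r_1 = -1.0625 / 11.5000 = -0.092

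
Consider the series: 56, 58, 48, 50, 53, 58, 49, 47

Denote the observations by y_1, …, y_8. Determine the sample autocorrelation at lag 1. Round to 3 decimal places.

0.052

Mean ȳ = (56 + 58 + 48 + 50 + 53 + 58 + 49 + 47)/8 = 52.3750
Σ(y_t−ȳ)(y_{t+1}−ȳ) = (20.3906) + (-24.6094) + (10.3906) + (-1.4844) + (3.5156) + (-18.9844) + (18.1406) = 7.3594
Denominator Σ(y_t−ȳ)² = 141.8750
r_1 = 7.3594 / 141.8750 = 0.052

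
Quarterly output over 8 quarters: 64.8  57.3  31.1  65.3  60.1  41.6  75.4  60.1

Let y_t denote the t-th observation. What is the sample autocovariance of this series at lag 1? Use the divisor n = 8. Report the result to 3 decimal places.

-58.644

Mean ȳ = (64.8 + 57.3 + 31.1 + 65.3 + 60.1 + 41.6 + 75.4 + 60.1)/8 = 56.9625
Deviations: 7.8375, 0.3375, -25.8625, 8.3375, 3.1375, -15.3625, 18.4375, 3.1375
Σ_{t=1}^{7}(y_t−ȳ)(y_{t+1}−ȳ) = -469.1514
γ_1 = -469.1514 / 8 = -58.644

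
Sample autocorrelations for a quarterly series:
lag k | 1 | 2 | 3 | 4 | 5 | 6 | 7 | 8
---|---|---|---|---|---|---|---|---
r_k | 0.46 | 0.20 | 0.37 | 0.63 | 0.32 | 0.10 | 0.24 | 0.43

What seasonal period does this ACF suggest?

The largest autocorrelation is r_4 = 0.63; the remaining lags stay at or below 0.46. The elevated value at lag 1 (0.46), dropping to 0.20 at lag 2, reflects decaying short-term dependence rather than seasonality.
The dominant spike at lag 4 indicates a seasonal period of 4.

4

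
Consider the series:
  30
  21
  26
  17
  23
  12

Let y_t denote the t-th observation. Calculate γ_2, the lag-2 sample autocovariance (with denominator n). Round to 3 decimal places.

15.000

Mean ȳ = (30 + 21 + 26 + 17 + 23 + 12)/6 = 21.5000
Deviations: 8.5000, -0.5000, 4.5000, -4.5000, 1.5000, -9.5000
Σ_{t=1}^{4}(y_t−ȳ)(y_{t+2}−ȳ) = 90.0000
γ_2 = 90.0000 / 6 = 15.000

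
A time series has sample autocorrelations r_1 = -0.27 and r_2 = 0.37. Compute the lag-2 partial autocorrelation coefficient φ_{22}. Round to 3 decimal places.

0.320

φ_{22} = (r_2 − r_1²) / (1 − r_1²)
r_1² = (-0.27)² = 0.0729
Numerator = 0.37 − 0.0729 = 0.2971; denominator = 1 − 0.0729 = 0.9271
φ_{22} = 0.2971 / 0.9271 = 0.320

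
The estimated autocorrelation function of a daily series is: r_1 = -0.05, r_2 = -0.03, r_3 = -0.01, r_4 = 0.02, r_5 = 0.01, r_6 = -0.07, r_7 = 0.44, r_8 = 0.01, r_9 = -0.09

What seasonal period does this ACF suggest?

7

The largest autocorrelation is r_7 = 0.44; the remaining lags stay at or below 0.02.
The dominant spike at lag 7 indicates a seasonal period of 7.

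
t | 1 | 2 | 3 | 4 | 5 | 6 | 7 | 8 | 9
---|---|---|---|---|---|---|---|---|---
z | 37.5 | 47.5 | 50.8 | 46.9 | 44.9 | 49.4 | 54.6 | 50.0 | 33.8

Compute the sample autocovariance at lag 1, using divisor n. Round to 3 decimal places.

0.602

Mean z̄ = (37.5 + 47.5 + 50.8 + 46.9 + 44.9 + 49.4 + 54.6 + 50.0 + 33.8)/9 = 46.1556
Σ_{t=1}^{8}(z_t−z̄)(z_{t+1}−z̄) = 5.4180
γ_1 = 5.4180 / 9 = 0.602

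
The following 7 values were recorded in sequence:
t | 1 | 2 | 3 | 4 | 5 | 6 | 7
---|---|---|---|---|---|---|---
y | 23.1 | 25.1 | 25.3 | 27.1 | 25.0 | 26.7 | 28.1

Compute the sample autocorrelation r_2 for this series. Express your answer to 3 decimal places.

0.010

Mean ȳ = (23.1 + 25.1 + 25.3 + 27.1 + 25.0 + 26.7 + 28.1)/7 = 25.7714
Deviations from mean: -2.6714, -0.6714, -0.4714, 1.3286, -0.7714, 0.9286, 2.3286
Numerator Σ_{t=1}^{5}(y_t−ȳ)(y_{t+2}−ȳ) = 0.1684
Denominator Σ(y_t−ȳ)² = 16.4543
r_2 = 0.1684 / 16.4543 = 0.010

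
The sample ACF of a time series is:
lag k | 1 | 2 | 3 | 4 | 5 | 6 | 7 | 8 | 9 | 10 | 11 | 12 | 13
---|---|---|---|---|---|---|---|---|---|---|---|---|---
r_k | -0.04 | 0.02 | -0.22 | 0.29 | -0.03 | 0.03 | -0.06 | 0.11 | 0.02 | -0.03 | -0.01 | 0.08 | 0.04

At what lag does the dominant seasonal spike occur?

The largest autocorrelation is r_4 = 0.29; the remaining lags stay at or below 0.11.
The dominant spike at lag 4 indicates a seasonal period of 4.

4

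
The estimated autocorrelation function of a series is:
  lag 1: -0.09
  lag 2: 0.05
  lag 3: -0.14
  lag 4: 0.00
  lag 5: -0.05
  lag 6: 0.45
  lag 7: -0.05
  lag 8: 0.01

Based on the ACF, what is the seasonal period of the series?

6

The largest autocorrelation is r_6 = 0.45; the remaining lags stay at or below 0.05.
The dominant spike at lag 6 indicates a seasonal period of 6.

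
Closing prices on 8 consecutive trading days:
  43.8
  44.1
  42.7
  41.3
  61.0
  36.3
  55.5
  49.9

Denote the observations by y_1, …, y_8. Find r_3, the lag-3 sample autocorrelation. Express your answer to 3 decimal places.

Mean ȳ = (43.8 + 44.1 + 42.7 + 41.3 + 61.0 + 36.3 + 55.5 + 49.9)/8 = 46.8250
Deviations from mean: -3.0250, -2.7250, -4.1250, -5.5250, 14.1750, -10.5250, 8.6750, 3.0750
Σ(y_t−ȳ)(y_{t+3}−ȳ) = (16.7131) + (-38.6269) + (43.4156) + (-47.9294) + (43.5881) = 17.1606
Denominator Σ(y_t−ȳ)² = 460.5350
r_3 = 17.1606 / 460.5350 = 0.037

0.037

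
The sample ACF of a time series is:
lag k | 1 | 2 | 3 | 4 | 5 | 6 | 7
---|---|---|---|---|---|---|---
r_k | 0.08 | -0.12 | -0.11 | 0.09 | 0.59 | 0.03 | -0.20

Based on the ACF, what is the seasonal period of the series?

5

The largest autocorrelation is r_5 = 0.59; the remaining lags stay at or below 0.09.
The dominant spike at lag 5 indicates a seasonal period of 5.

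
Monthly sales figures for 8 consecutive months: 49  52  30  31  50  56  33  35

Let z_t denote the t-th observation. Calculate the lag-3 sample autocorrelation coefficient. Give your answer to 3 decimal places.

Mean z̄ = (49 + 52 + 30 + 31 + 50 + 56 + 33 + 35)/8 = 42.0000
Deviations from mean: 7.0000, 10.0000, -12.0000, -11.0000, 8.0000, 14.0000, -9.0000, -7.0000
Σ(z_t−z̄)(z_{t+3}−z̄) = (-77.0000) + (80.0000) + (-168.0000) + (99.0000) + (-56.0000) = -122.0000
Denominator Σ(z_t−z̄)² = 804.0000
r_3 = -122.0000 / 804.0000 = -0.152

-0.152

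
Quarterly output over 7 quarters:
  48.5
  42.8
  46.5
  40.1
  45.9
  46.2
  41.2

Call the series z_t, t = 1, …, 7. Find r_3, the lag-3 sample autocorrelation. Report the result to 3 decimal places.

-0.039

Mean z̄ = (48.5 + 42.8 + 46.5 + 40.1 + 45.9 + 46.2 + 41.2)/7 = 44.4571
Deviations from mean: 4.0429, -1.6571, 2.0429, -4.3571, 1.4429, 1.7429, -3.2571
Σ(z_t−z̄)(z_{t+3}−z̄) = (-17.6153) + (-2.3910) + (3.5604) + (14.1918) = -2.2541
Denominator Σ(z_t−z̄)² = 57.9771
r_3 = -2.2541 / 57.9771 = -0.039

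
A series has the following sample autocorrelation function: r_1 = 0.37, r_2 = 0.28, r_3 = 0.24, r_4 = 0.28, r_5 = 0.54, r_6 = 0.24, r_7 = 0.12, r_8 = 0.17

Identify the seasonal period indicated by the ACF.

5

The largest autocorrelation is r_5 = 0.54; the remaining lags stay at or below 0.37. The elevated value at lag 1 (0.37), dropping to 0.28 at lag 2, reflects decaying short-term dependence rather than seasonality.
The dominant spike at lag 5 indicates a seasonal period of 5.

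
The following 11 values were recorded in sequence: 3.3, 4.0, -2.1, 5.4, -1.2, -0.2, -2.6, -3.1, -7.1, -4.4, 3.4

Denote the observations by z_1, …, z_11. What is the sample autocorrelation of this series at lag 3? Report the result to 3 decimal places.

Mean z̄ = (3.3 + 4.0 − 2.1 + 5.4 − 1.2 − 0.2 − 2.6 − 3.1 − 7.1 − 4.4 + 3.4)/11 = -0.4182
Numerator Σ_{t=1}^{8}(z_t−z̄)(z_{t+3}−z̄) = 4.2045
Denominator Σ(z_t−z̄)² = 157.7164
r_3 = 4.2045 / 157.7164 = 0.027

0.027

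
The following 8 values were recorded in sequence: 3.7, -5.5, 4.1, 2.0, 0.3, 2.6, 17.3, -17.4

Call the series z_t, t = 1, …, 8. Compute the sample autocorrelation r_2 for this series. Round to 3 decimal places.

Mean z̄ = (3.7 − 5.5 + 4.1 + 2.0 + 0.3 + 2.6 + 17.3 − 17.4)/8 = 0.8875
Σ(z_t−z̄)(z_{t+2}−z̄) = (9.0352) + (-7.1061) + (-1.8873) + (1.9052) + (-9.6423) + (-31.3173) = -39.0128
Denominator Σ(z_t−z̄)² = 667.3488
r_2 = -39.0128 / 667.3488 = -0.058

-0.058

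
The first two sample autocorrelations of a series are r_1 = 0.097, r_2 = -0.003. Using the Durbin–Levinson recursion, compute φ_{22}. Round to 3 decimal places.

-0.013

φ_{22} = (r_2 − r_1²) / (1 − r_1²)
r_1² = (0.097)² = 0.009409
Numerator = -0.003 − 0.0094 = -0.0124; denominator = 1 − 0.0094 = 0.9906
φ_{22} = -0.0124 / 0.9906 = -0.013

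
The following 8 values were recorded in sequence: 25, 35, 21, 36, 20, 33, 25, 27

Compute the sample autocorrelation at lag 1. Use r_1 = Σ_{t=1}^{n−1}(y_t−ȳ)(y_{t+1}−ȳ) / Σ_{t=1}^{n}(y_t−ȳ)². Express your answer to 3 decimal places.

Mean ȳ = (25 + 35 + 21 + 36 + 20 + 33 + 25 + 27)/8 = 27.7500
Deviations from mean: -2.7500, 7.2500, -6.7500, 8.2500, -7.7500, 5.2500, -2.7500, -0.7500
Σ(y_t−ȳ)(y_{t+1}−ȳ) = (-19.9375) + (-48.9375) + (-55.6875) + (-63.9375) + (-40.6875) + (-14.4375) + (2.0625) = -241.5625
Denominator Σ(y_t−ȳ)² = 269.5000
r_1 = -241.5625 / 269.5000 = -0.896

-0.896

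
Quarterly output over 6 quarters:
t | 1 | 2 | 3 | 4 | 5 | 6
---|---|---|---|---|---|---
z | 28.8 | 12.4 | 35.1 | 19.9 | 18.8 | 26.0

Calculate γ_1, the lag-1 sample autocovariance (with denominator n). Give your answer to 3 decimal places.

-37.363

Mean z̄ = (28.8 + 12.4 + 35.1 + 19.9 + 18.8 + 26.0)/6 = 23.5000
Σ_{t=1}^{5}(z_t−z̄)(z_{t+1}−z̄) = -224.1800
γ_1 = -224.1800 / 6 = -37.363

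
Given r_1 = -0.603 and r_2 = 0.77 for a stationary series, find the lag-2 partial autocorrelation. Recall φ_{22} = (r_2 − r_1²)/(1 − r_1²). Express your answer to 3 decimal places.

φ_{22} = (r_2 − r_1²) / (1 − r_1²)
r_1² = (-0.603)² = 0.363609
Numerator = 0.77 − 0.3636 = 0.4064; denominator = 1 − 0.3636 = 0.6364
φ_{22} = 0.4064 / 0.6364 = 0.639

0.639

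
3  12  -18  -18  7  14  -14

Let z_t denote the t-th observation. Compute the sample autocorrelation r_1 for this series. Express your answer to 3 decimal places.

-0.074

Mean z̄ = (3 + 12 − 18 − 18 + 7 + 14 − 14)/7 = -2.0000
Deviations from mean: 5.0000, 14.0000, -16.0000, -16.0000, 9.0000, 16.0000, -12.0000
Numerator Σ_{t=1}^{6}(z_t−z̄)(z_{t+1}−z̄) = -90.0000
Denominator Σ(z_t−z̄)² = 1214.0000
r_1 = -90.0000 / 1214.0000 = -0.074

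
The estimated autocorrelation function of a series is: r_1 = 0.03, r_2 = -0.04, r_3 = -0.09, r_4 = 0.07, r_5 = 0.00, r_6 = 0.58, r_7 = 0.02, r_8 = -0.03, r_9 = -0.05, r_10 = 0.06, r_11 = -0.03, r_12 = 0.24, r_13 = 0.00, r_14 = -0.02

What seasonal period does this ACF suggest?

The largest autocorrelation is r_6 = 0.58, with a weaker echo at lag 12 (0.24); the remaining lags stay at or below 0.07.
The dominant spike at lag 6 indicates a seasonal period of 6.

6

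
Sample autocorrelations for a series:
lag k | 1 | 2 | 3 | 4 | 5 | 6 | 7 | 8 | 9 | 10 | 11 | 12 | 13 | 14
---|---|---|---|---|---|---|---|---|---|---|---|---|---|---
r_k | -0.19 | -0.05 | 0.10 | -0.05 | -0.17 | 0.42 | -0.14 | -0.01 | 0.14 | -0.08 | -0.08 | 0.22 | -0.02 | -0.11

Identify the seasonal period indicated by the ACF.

6

The largest autocorrelation is r_6 = 0.42, with a weaker echo at lag 12 (0.22); the remaining lags stay at or below 0.14.
The dominant spike at lag 6 indicates a seasonal period of 6.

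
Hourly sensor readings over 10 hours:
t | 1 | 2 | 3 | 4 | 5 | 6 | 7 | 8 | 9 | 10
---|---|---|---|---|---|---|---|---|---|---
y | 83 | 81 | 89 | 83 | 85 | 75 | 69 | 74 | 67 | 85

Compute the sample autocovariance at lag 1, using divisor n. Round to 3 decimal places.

Mean ȳ = (83 + 81 + 89 + 83 + 85 + 75 + 69 + 74 + 67 + 85)/10 = 79.1000
Σ_{t=1}^{9}(y_t−ȳ)(y_{t+1}−ȳ) = 146.8900
γ_1 = 146.8900 / 10 = 14.689

14.689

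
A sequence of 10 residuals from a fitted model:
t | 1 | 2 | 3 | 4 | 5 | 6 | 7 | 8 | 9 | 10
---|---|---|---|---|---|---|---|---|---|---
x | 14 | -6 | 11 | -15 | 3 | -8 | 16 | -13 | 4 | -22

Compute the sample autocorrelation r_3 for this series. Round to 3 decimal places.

-0.641

Mean x̄ = (14 − 6 + 11 − 15 + 3 − 8 + 16 − 13 + 4 − 22)/10 = -1.6000
Numerator Σ_{t=1}^{7}(x_t−x̄)(x_{t+3}−x̄) = -993.0800
Denominator Σ(x_t−x̄)² = 1550.4000
r_3 = -993.0800 / 1550.4000 = -0.641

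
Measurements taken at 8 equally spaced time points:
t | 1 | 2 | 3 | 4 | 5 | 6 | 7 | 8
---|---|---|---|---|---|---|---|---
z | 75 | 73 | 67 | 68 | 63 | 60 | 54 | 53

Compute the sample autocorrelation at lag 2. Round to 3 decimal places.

0.223

Mean z̄ = (75 + 73 + 67 + 68 + 63 + 60 + 54 + 53)/8 = 64.1250
Σ(z_t−z̄)(z_{t+2}−z̄) = (31.2656) + (34.3906) + (-3.2344) + (-15.9844) + (11.3906) + (45.8906) = 103.7188
Denominator Σ(z_t−z̄)² = 464.8750
r_2 = 103.7188 / 464.8750 = 0.223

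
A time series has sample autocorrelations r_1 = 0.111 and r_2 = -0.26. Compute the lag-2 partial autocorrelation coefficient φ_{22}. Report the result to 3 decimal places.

φ_{22} = (r_2 − r_1²) / (1 − r_1²)
r_1² = (0.111)² = 0.012321
Numerator = -0.26 − 0.0123 = -0.2723; denominator = 1 − 0.0123 = 0.9877
φ_{22} = -0.2723 / 0.9877 = -0.276

-0.276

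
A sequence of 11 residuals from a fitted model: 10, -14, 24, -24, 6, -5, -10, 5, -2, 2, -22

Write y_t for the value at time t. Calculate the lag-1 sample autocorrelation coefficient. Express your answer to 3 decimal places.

Mean ȳ = (10 − 14 + 24 − 24 + 6 − 5 − 10 + 5 − 2 + 2 − 22)/11 = -2.7273
Numerator Σ_{t=1}^{10}(y_t−ȳ)(y_{t+1}−ȳ) = -1340.5289
Denominator Σ(y_t−ȳ)² = 2044.1818
r_1 = -1340.5289 / 2044.1818 = -0.656

-0.656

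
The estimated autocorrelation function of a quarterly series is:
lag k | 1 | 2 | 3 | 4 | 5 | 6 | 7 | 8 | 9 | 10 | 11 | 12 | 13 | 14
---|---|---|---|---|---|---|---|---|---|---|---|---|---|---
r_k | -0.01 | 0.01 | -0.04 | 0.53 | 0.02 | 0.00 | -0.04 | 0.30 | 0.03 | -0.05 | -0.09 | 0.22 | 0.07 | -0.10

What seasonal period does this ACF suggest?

The largest autocorrelation is r_4 = 0.53, with weaker echoes at lags 8 (0.30) and 12 (0.22); the remaining lags stay at or below 0.07.
The dominant spike at lag 4 indicates a seasonal period of 4.

4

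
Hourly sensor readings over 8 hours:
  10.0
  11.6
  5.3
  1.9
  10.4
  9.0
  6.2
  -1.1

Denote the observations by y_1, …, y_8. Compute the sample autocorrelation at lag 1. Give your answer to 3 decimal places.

0.069

Mean ȳ = (10.0 + 11.6 + 5.3 + 1.9 + 10.4 + 9.0 + 6.2 − 1.1)/8 = 6.6625
Σ(y_t−ȳ)(y_{t+1}−ȳ) = (16.4789) + (-6.7273) + (6.4889) + (-17.7998) + (8.7364) + (-1.0811) + (3.5902) = 9.6861
Denominator Σ(y_t−ȳ)² = 139.9588
r_1 = 9.6861 / 139.9588 = 0.069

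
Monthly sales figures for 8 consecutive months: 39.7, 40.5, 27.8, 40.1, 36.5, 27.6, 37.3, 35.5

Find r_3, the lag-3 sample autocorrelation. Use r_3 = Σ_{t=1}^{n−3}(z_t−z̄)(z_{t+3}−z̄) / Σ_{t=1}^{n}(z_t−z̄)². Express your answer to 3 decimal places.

Mean z̄ = (39.7 + 40.5 + 27.8 + 40.1 + 36.5 + 27.6 + 37.3 + 35.5)/8 = 35.6250
Σ(z_t−z̄)(z_{t+3}−z̄) = (18.2356) + (4.2656) + (62.7956) + (7.4956) + (-0.1094) = 92.6831
Denominator Σ(z_t−z̄)² = 189.6150
r_3 = 92.6831 / 189.6150 = 0.489

0.489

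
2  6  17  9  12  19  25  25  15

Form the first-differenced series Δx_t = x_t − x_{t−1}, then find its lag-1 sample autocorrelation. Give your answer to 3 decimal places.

First differences Δx: 4, 11, -8, 3, 7, 6, 0, -10
Mean of differences = 1.6250
Numerator Σ(Δx_t−Δx̄)(Δx_{t+1}−Δx̄) = -38.5156
Denominator Σ(Δx_t−Δx̄)² = 373.8750
r_1(Δx) = -38.5156 / 373.8750 = -0.103

-0.103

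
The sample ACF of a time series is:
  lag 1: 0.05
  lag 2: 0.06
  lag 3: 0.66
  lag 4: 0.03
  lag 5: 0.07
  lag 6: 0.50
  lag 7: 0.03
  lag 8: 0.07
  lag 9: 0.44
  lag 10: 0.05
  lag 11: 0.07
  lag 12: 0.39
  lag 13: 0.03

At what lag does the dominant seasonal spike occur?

The largest autocorrelation is r_3 = 0.66, with weaker echoes at lags 6 (0.50), 9 (0.44) and 12 (0.39); the remaining lags stay at or below 0.07.
The dominant spike at lag 3 indicates a seasonal period of 3.

3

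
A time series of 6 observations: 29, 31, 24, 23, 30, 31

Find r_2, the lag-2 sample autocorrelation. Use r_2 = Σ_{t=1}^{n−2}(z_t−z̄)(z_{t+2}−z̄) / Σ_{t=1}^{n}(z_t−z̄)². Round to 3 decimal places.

Mean z̄ = (29 + 31 + 24 + 23 + 30 + 31)/6 = 28.0000
Deviations from mean: 1.0000, 3.0000, -4.0000, -5.0000, 2.0000, 3.0000
Σ(z_t−z̄)(z_{t+2}−z̄) = (-4.0000) + (-15.0000) + (-8.0000) + (-15.0000) = -42.0000
Denominator Σ(z_t−z̄)² = 64.0000
r_2 = -42.0000 / 64.0000 = -0.656

-0.656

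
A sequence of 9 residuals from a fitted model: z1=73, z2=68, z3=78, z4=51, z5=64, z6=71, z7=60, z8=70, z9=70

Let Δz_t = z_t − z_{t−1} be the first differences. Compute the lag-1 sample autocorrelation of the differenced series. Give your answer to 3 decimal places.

First differences Δz: -5, 10, -27, 13, 7, -11, 10, 0
Mean of differences = -0.3750
Numerator Σ(Δz_t−Δz̄)(Δz_{t+1}−Δz̄) = -766.3906
Denominator Σ(Δz_t−Δz̄)² = 1291.8750
r_1(Δz) = -766.3906 / 1291.8750 = -0.593

-0.593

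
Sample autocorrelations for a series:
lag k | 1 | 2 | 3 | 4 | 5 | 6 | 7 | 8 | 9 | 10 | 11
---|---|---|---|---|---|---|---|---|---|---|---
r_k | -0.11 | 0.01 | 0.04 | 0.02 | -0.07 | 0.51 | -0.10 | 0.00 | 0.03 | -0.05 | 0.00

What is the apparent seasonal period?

6

The largest autocorrelation is r_6 = 0.51; the remaining lags stay at or below 0.04.
The dominant spike at lag 6 indicates a seasonal period of 6.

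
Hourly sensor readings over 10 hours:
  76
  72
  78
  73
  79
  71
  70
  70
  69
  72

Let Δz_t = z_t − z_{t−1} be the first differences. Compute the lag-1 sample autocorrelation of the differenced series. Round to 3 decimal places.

First differences Δz: -4, 6, -5, 6, -8, -1, 0, -1, 3
Mean of differences = -0.4444
Numerator Σ(Δz_t−Δz̄)(Δz_{t+1}−Δz̄) = -128.5309
Denominator Σ(Δz_t−Δz̄)² = 186.2222
r_1(Δz) = -128.5309 / 186.2222 = -0.690

-0.690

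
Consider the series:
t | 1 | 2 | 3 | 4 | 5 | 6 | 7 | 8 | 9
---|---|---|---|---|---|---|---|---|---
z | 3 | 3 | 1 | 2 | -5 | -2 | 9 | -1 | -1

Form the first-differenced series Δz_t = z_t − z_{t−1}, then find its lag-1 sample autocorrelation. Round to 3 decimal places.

First differences Δz: 0, -2, 1, -7, 3, 11, -10, 0
Mean of differences = -0.5000
Numerator Σ(Δz_t−Δz̄)(Δz_{t+1}−Δz̄) = -109.2500
Denominator Σ(Δz_t−Δz̄)² = 282.0000
r_1(Δz) = -109.2500 / 282.0000 = -0.387

-0.387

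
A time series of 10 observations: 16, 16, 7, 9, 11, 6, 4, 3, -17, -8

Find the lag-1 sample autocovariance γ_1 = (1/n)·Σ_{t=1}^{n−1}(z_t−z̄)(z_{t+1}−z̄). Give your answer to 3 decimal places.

Mean z̄ = (16 + 16 + 7 + 9 + 11 + 6 + 4 + 3 − 17 − 8)/10 = 4.7000
Σ_{t=1}^{9}(z_t−z̄)(z_{t+1}−z̄) = 511.6100
γ_1 = 511.6100 / 10 = 51.161

51.161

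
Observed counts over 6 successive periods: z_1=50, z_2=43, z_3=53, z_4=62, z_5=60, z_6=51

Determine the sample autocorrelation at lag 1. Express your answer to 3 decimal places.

0.321

Mean z̄ = (50 + 43 + 53 + 62 + 60 + 51)/6 = 53.1667
Deviations from mean: -3.1667, -10.1667, -0.1667, 8.8333, 6.8333, -2.1667
Numerator Σ_{t=1}^{5}(z_t−z̄)(z_{t+1}−z̄) = 77.9722
Denominator Σ(z_t−z̄)² = 242.8333
r_1 = 77.9722 / 242.8333 = 0.321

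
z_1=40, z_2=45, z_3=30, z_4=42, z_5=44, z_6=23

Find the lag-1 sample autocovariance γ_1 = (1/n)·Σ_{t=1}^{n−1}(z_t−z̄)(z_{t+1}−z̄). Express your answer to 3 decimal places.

-22.407

Mean z̄ = (40 + 45 + 30 + 42 + 44 + 23)/6 = 37.3333
Σ_{t=1}^{5}(z_t−z̄)(z_{t+1}−z̄) = -134.4444
γ_1 = -134.4444 / 6 = -22.407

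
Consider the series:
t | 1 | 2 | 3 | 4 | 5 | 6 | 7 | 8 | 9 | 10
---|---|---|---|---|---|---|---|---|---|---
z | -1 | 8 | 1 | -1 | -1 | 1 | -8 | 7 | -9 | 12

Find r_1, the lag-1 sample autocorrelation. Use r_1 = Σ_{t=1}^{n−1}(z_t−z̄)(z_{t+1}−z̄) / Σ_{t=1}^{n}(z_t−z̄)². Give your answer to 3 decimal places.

-0.589

Mean z̄ = (-1 + 8 + 1 − 1 − 1 + 1 − 8 + 7 − 9 + 12)/10 = 0.9000
Numerator Σ_{t=1}^{9}(z_t−z̄)(z_{t+1}−z̄) = -235.0100
Denominator Σ(z_t−z̄)² = 398.9000
r_1 = -235.0100 / 398.9000 = -0.589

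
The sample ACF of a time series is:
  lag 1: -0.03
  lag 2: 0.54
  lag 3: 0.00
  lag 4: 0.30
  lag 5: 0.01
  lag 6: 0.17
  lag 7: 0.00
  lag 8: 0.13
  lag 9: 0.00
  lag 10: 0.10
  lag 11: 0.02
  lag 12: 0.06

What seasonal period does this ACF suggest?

The largest autocorrelation is r_2 = 0.54, with weaker echoes at lags 4 (0.30) and 6 (0.17); the remaining lags stay at or below 0.13.
The dominant spike at lag 2 indicates a seasonal period of 2.

2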